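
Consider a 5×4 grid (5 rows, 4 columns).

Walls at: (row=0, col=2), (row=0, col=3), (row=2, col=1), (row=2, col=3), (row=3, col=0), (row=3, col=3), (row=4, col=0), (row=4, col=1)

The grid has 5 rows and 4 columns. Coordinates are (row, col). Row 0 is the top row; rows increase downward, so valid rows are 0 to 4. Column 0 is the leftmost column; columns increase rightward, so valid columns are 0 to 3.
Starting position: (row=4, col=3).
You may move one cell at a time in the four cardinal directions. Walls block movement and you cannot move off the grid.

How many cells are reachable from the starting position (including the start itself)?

Answer: Reachable cells: 12

Derivation:
BFS flood-fill from (row=4, col=3):
  Distance 0: (row=4, col=3)
  Distance 1: (row=4, col=2)
  Distance 2: (row=3, col=2)
  Distance 3: (row=2, col=2), (row=3, col=1)
  Distance 4: (row=1, col=2)
  Distance 5: (row=1, col=1), (row=1, col=3)
  Distance 6: (row=0, col=1), (row=1, col=0)
  Distance 7: (row=0, col=0), (row=2, col=0)
Total reachable: 12 (grid has 12 open cells total)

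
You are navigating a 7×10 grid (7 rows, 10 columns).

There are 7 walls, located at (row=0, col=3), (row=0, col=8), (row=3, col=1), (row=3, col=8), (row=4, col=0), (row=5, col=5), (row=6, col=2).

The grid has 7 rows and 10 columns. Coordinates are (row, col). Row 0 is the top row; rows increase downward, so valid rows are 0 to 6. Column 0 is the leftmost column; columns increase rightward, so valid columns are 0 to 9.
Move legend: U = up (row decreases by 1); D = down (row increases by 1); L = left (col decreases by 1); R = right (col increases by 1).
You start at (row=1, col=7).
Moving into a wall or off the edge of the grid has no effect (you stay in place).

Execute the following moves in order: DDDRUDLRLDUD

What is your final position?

Start: (row=1, col=7)
  D (down): (row=1, col=7) -> (row=2, col=7)
  D (down): (row=2, col=7) -> (row=3, col=7)
  D (down): (row=3, col=7) -> (row=4, col=7)
  R (right): (row=4, col=7) -> (row=4, col=8)
  U (up): blocked, stay at (row=4, col=8)
  D (down): (row=4, col=8) -> (row=5, col=8)
  L (left): (row=5, col=8) -> (row=5, col=7)
  R (right): (row=5, col=7) -> (row=5, col=8)
  L (left): (row=5, col=8) -> (row=5, col=7)
  D (down): (row=5, col=7) -> (row=6, col=7)
  U (up): (row=6, col=7) -> (row=5, col=7)
  D (down): (row=5, col=7) -> (row=6, col=7)
Final: (row=6, col=7)

Answer: Final position: (row=6, col=7)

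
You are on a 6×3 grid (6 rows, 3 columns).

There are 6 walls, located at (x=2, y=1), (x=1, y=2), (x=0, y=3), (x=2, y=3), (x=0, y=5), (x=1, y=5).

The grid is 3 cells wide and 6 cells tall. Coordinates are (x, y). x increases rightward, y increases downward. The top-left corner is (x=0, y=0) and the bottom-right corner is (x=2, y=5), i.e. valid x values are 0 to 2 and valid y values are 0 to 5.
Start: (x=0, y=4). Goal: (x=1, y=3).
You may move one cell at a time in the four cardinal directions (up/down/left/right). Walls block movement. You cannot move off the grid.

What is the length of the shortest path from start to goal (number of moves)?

Answer: Shortest path length: 2

Derivation:
BFS from (x=0, y=4) until reaching (x=1, y=3):
  Distance 0: (x=0, y=4)
  Distance 1: (x=1, y=4)
  Distance 2: (x=1, y=3), (x=2, y=4)  <- goal reached here
One shortest path (2 moves): (x=0, y=4) -> (x=1, y=4) -> (x=1, y=3)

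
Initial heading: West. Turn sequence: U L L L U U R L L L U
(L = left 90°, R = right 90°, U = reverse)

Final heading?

Answer: Final heading: South

Derivation:
Start: West
  U (U-turn (180°)) -> East
  L (left (90° counter-clockwise)) -> North
  L (left (90° counter-clockwise)) -> West
  L (left (90° counter-clockwise)) -> South
  U (U-turn (180°)) -> North
  U (U-turn (180°)) -> South
  R (right (90° clockwise)) -> West
  L (left (90° counter-clockwise)) -> South
  L (left (90° counter-clockwise)) -> East
  L (left (90° counter-clockwise)) -> North
  U (U-turn (180°)) -> South
Final: South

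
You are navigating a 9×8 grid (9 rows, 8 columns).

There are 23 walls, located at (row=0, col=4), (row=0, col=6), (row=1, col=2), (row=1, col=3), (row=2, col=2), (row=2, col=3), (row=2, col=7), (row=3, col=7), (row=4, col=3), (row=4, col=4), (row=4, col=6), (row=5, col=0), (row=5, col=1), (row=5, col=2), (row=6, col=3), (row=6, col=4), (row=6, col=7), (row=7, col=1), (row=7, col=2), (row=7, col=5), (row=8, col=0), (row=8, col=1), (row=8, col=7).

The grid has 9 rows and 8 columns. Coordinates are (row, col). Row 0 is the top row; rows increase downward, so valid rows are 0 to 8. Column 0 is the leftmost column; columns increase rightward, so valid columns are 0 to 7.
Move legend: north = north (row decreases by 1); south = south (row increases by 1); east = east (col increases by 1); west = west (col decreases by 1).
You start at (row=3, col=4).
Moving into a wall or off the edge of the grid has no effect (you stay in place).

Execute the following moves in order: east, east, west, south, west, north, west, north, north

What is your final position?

Start: (row=3, col=4)
  east (east): (row=3, col=4) -> (row=3, col=5)
  east (east): (row=3, col=5) -> (row=3, col=6)
  west (west): (row=3, col=6) -> (row=3, col=5)
  south (south): (row=3, col=5) -> (row=4, col=5)
  west (west): blocked, stay at (row=4, col=5)
  north (north): (row=4, col=5) -> (row=3, col=5)
  west (west): (row=3, col=5) -> (row=3, col=4)
  north (north): (row=3, col=4) -> (row=2, col=4)
  north (north): (row=2, col=4) -> (row=1, col=4)
Final: (row=1, col=4)

Answer: Final position: (row=1, col=4)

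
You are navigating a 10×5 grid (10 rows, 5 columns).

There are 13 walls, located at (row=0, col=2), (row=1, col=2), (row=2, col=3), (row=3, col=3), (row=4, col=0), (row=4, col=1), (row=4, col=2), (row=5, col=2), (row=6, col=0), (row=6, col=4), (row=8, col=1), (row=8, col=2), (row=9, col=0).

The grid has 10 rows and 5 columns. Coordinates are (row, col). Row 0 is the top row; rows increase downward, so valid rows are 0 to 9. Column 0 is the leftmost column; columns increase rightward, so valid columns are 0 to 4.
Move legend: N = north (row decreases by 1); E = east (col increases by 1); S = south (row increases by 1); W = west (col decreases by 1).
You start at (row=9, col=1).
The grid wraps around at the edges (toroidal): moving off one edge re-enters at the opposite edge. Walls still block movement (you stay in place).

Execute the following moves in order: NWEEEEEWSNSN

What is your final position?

Start: (row=9, col=1)
  N (north): blocked, stay at (row=9, col=1)
  W (west): blocked, stay at (row=9, col=1)
  E (east): (row=9, col=1) -> (row=9, col=2)
  E (east): (row=9, col=2) -> (row=9, col=3)
  E (east): (row=9, col=3) -> (row=9, col=4)
  E (east): blocked, stay at (row=9, col=4)
  E (east): blocked, stay at (row=9, col=4)
  W (west): (row=9, col=4) -> (row=9, col=3)
  S (south): (row=9, col=3) -> (row=0, col=3)
  N (north): (row=0, col=3) -> (row=9, col=3)
  S (south): (row=9, col=3) -> (row=0, col=3)
  N (north): (row=0, col=3) -> (row=9, col=3)
Final: (row=9, col=3)

Answer: Final position: (row=9, col=3)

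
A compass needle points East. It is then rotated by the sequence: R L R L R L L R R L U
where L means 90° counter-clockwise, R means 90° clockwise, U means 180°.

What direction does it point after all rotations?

Answer: Final heading: West

Derivation:
Start: East
  R (right (90° clockwise)) -> South
  L (left (90° counter-clockwise)) -> East
  R (right (90° clockwise)) -> South
  L (left (90° counter-clockwise)) -> East
  R (right (90° clockwise)) -> South
  L (left (90° counter-clockwise)) -> East
  L (left (90° counter-clockwise)) -> North
  R (right (90° clockwise)) -> East
  R (right (90° clockwise)) -> South
  L (left (90° counter-clockwise)) -> East
  U (U-turn (180°)) -> West
Final: West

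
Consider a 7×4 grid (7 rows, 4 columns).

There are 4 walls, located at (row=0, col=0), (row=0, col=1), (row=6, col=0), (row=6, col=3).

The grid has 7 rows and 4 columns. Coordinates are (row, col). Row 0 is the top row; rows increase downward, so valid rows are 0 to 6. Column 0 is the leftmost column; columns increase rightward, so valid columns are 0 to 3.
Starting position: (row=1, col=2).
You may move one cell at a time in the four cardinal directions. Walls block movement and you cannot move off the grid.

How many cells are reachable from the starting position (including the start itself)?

Answer: Reachable cells: 24

Derivation:
BFS flood-fill from (row=1, col=2):
  Distance 0: (row=1, col=2)
  Distance 1: (row=0, col=2), (row=1, col=1), (row=1, col=3), (row=2, col=2)
  Distance 2: (row=0, col=3), (row=1, col=0), (row=2, col=1), (row=2, col=3), (row=3, col=2)
  Distance 3: (row=2, col=0), (row=3, col=1), (row=3, col=3), (row=4, col=2)
  Distance 4: (row=3, col=0), (row=4, col=1), (row=4, col=3), (row=5, col=2)
  Distance 5: (row=4, col=0), (row=5, col=1), (row=5, col=3), (row=6, col=2)
  Distance 6: (row=5, col=0), (row=6, col=1)
Total reachable: 24 (grid has 24 open cells total)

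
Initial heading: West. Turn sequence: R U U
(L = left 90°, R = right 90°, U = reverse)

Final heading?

Start: West
  R (right (90° clockwise)) -> North
  U (U-turn (180°)) -> South
  U (U-turn (180°)) -> North
Final: North

Answer: Final heading: North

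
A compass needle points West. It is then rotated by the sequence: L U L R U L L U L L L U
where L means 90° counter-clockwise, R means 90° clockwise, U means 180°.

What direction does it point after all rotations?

Answer: Final heading: East

Derivation:
Start: West
  L (left (90° counter-clockwise)) -> South
  U (U-turn (180°)) -> North
  L (left (90° counter-clockwise)) -> West
  R (right (90° clockwise)) -> North
  U (U-turn (180°)) -> South
  L (left (90° counter-clockwise)) -> East
  L (left (90° counter-clockwise)) -> North
  U (U-turn (180°)) -> South
  L (left (90° counter-clockwise)) -> East
  L (left (90° counter-clockwise)) -> North
  L (left (90° counter-clockwise)) -> West
  U (U-turn (180°)) -> East
Final: East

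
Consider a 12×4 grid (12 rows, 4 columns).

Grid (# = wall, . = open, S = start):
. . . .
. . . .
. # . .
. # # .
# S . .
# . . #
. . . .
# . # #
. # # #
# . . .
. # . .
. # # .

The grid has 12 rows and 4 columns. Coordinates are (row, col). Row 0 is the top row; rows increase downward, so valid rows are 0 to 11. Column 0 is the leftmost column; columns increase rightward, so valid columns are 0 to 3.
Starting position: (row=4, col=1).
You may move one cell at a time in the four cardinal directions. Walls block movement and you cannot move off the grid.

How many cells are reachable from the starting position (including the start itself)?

BFS flood-fill from (row=4, col=1):
  Distance 0: (row=4, col=1)
  Distance 1: (row=4, col=2), (row=5, col=1)
  Distance 2: (row=4, col=3), (row=5, col=2), (row=6, col=1)
  Distance 3: (row=3, col=3), (row=6, col=0), (row=6, col=2), (row=7, col=1)
  Distance 4: (row=2, col=3), (row=6, col=3)
  Distance 5: (row=1, col=3), (row=2, col=2)
  Distance 6: (row=0, col=3), (row=1, col=2)
  Distance 7: (row=0, col=2), (row=1, col=1)
  Distance 8: (row=0, col=1), (row=1, col=0)
  Distance 9: (row=0, col=0), (row=2, col=0)
  Distance 10: (row=3, col=0)
Total reachable: 23 (grid has 32 open cells total)

Answer: Reachable cells: 23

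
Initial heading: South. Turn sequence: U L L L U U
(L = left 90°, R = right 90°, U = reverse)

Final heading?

Answer: Final heading: East

Derivation:
Start: South
  U (U-turn (180°)) -> North
  L (left (90° counter-clockwise)) -> West
  L (left (90° counter-clockwise)) -> South
  L (left (90° counter-clockwise)) -> East
  U (U-turn (180°)) -> West
  U (U-turn (180°)) -> East
Final: East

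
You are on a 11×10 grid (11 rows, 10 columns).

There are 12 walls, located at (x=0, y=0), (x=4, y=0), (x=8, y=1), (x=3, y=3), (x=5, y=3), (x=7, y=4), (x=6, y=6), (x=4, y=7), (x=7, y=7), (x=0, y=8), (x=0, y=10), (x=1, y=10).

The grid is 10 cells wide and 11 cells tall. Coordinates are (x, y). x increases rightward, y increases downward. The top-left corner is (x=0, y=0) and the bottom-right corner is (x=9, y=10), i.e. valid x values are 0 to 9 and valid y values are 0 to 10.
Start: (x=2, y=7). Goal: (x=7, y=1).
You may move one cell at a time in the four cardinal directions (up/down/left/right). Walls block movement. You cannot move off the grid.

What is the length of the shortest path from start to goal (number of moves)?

Answer: Shortest path length: 11

Derivation:
BFS from (x=2, y=7) until reaching (x=7, y=1):
  Distance 0: (x=2, y=7)
  Distance 1: (x=2, y=6), (x=1, y=7), (x=3, y=7), (x=2, y=8)
  Distance 2: (x=2, y=5), (x=1, y=6), (x=3, y=6), (x=0, y=7), (x=1, y=8), (x=3, y=8), (x=2, y=9)
  Distance 3: (x=2, y=4), (x=1, y=5), (x=3, y=5), (x=0, y=6), (x=4, y=6), (x=4, y=8), (x=1, y=9), (x=3, y=9), (x=2, y=10)
  Distance 4: (x=2, y=3), (x=1, y=4), (x=3, y=4), (x=0, y=5), (x=4, y=5), (x=5, y=6), (x=5, y=8), (x=0, y=9), (x=4, y=9), (x=3, y=10)
  Distance 5: (x=2, y=2), (x=1, y=3), (x=0, y=4), (x=4, y=4), (x=5, y=5), (x=5, y=7), (x=6, y=8), (x=5, y=9), (x=4, y=10)
  Distance 6: (x=2, y=1), (x=1, y=2), (x=3, y=2), (x=0, y=3), (x=4, y=3), (x=5, y=4), (x=6, y=5), (x=6, y=7), (x=7, y=8), (x=6, y=9), (x=5, y=10)
  Distance 7: (x=2, y=0), (x=1, y=1), (x=3, y=1), (x=0, y=2), (x=4, y=2), (x=6, y=4), (x=7, y=5), (x=8, y=8), (x=7, y=9), (x=6, y=10)
  Distance 8: (x=1, y=0), (x=3, y=0), (x=0, y=1), (x=4, y=1), (x=5, y=2), (x=6, y=3), (x=8, y=5), (x=7, y=6), (x=8, y=7), (x=9, y=8), (x=8, y=9), (x=7, y=10)
  Distance 9: (x=5, y=1), (x=6, y=2), (x=7, y=3), (x=8, y=4), (x=9, y=5), (x=8, y=6), (x=9, y=7), (x=9, y=9), (x=8, y=10)
  Distance 10: (x=5, y=0), (x=6, y=1), (x=7, y=2), (x=8, y=3), (x=9, y=4), (x=9, y=6), (x=9, y=10)
  Distance 11: (x=6, y=0), (x=7, y=1), (x=8, y=2), (x=9, y=3)  <- goal reached here
One shortest path (11 moves): (x=2, y=7) -> (x=3, y=7) -> (x=3, y=6) -> (x=4, y=6) -> (x=5, y=6) -> (x=5, y=5) -> (x=6, y=5) -> (x=6, y=4) -> (x=6, y=3) -> (x=7, y=3) -> (x=7, y=2) -> (x=7, y=1)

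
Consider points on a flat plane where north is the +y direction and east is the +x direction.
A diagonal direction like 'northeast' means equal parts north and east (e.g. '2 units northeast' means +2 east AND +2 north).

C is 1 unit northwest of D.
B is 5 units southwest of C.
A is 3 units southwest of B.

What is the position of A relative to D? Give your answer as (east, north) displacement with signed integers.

Place D at the origin (east=0, north=0).
  C is 1 unit northwest of D: delta (east=-1, north=+1); C at (east=-1, north=1).
  B is 5 units southwest of C: delta (east=-5, north=-5); B at (east=-6, north=-4).
  A is 3 units southwest of B: delta (east=-3, north=-3); A at (east=-9, north=-7).
Therefore A relative to D: (east=-9, north=-7).

Answer: A is at (east=-9, north=-7) relative to D.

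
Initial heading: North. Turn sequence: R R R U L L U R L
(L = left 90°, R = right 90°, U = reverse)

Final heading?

Start: North
  R (right (90° clockwise)) -> East
  R (right (90° clockwise)) -> South
  R (right (90° clockwise)) -> West
  U (U-turn (180°)) -> East
  L (left (90° counter-clockwise)) -> North
  L (left (90° counter-clockwise)) -> West
  U (U-turn (180°)) -> East
  R (right (90° clockwise)) -> South
  L (left (90° counter-clockwise)) -> East
Final: East

Answer: Final heading: East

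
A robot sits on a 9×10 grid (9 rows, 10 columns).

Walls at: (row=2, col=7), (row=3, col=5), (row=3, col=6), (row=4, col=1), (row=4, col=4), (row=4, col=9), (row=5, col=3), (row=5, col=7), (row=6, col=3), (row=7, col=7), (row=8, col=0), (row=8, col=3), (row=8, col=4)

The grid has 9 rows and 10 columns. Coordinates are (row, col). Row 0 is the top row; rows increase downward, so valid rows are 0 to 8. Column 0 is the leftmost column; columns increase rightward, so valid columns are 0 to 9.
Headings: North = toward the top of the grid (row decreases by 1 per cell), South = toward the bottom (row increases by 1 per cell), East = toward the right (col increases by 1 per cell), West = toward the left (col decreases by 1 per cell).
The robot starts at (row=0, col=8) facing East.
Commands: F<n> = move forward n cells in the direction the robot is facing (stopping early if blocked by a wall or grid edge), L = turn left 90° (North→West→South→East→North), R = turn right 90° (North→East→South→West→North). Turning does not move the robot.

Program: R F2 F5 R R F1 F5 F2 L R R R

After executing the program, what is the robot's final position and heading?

Start: (row=0, col=8), facing East
  R: turn right, now facing South
  F2: move forward 2, now at (row=2, col=8)
  F5: move forward 5, now at (row=7, col=8)
  R: turn right, now facing West
  R: turn right, now facing North
  F1: move forward 1, now at (row=6, col=8)
  F5: move forward 5, now at (row=1, col=8)
  F2: move forward 1/2 (blocked), now at (row=0, col=8)
  L: turn left, now facing West
  R: turn right, now facing North
  R: turn right, now facing East
  R: turn right, now facing South
Final: (row=0, col=8), facing South

Answer: Final position: (row=0, col=8), facing South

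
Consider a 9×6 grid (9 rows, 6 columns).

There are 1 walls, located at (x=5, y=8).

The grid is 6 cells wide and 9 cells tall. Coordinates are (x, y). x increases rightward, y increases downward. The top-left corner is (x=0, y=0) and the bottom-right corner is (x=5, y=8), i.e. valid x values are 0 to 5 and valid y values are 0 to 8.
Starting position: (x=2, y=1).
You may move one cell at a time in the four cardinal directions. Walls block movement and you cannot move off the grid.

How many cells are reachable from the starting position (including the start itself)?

BFS flood-fill from (x=2, y=1):
  Distance 0: (x=2, y=1)
  Distance 1: (x=2, y=0), (x=1, y=1), (x=3, y=1), (x=2, y=2)
  Distance 2: (x=1, y=0), (x=3, y=0), (x=0, y=1), (x=4, y=1), (x=1, y=2), (x=3, y=2), (x=2, y=3)
  Distance 3: (x=0, y=0), (x=4, y=0), (x=5, y=1), (x=0, y=2), (x=4, y=2), (x=1, y=3), (x=3, y=3), (x=2, y=4)
  Distance 4: (x=5, y=0), (x=5, y=2), (x=0, y=3), (x=4, y=3), (x=1, y=4), (x=3, y=4), (x=2, y=5)
  Distance 5: (x=5, y=3), (x=0, y=4), (x=4, y=4), (x=1, y=5), (x=3, y=5), (x=2, y=6)
  Distance 6: (x=5, y=4), (x=0, y=5), (x=4, y=5), (x=1, y=6), (x=3, y=6), (x=2, y=7)
  Distance 7: (x=5, y=5), (x=0, y=6), (x=4, y=6), (x=1, y=7), (x=3, y=7), (x=2, y=8)
  Distance 8: (x=5, y=6), (x=0, y=7), (x=4, y=7), (x=1, y=8), (x=3, y=8)
  Distance 9: (x=5, y=7), (x=0, y=8), (x=4, y=8)
Total reachable: 53 (grid has 53 open cells total)

Answer: Reachable cells: 53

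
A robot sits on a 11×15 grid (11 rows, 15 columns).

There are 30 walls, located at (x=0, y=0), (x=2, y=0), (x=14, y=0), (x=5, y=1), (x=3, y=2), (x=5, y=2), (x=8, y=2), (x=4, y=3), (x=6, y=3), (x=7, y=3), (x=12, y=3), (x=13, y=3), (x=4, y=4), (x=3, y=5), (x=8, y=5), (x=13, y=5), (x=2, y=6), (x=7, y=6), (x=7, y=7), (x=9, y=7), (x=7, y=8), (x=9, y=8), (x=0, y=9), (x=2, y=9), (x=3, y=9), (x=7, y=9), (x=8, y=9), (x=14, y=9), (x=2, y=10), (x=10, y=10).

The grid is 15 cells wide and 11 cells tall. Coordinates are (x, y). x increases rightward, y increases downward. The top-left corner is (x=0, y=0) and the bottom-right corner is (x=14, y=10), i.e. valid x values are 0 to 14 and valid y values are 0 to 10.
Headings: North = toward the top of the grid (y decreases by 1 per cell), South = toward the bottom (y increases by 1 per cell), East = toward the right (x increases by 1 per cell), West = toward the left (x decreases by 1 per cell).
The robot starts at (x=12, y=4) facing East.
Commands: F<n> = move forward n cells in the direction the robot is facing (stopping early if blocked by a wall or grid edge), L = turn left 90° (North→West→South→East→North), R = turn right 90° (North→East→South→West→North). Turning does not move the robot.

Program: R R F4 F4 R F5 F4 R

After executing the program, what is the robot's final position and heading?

Start: (x=12, y=4), facing East
  R: turn right, now facing South
  R: turn right, now facing West
  F4: move forward 4, now at (x=8, y=4)
  F4: move forward 3/4 (blocked), now at (x=5, y=4)
  R: turn right, now facing North
  F5: move forward 1/5 (blocked), now at (x=5, y=3)
  F4: move forward 0/4 (blocked), now at (x=5, y=3)
  R: turn right, now facing East
Final: (x=5, y=3), facing East

Answer: Final position: (x=5, y=3), facing East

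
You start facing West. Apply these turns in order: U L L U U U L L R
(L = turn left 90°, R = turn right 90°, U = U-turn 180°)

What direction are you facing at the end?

Answer: Final heading: North

Derivation:
Start: West
  U (U-turn (180°)) -> East
  L (left (90° counter-clockwise)) -> North
  L (left (90° counter-clockwise)) -> West
  U (U-turn (180°)) -> East
  U (U-turn (180°)) -> West
  U (U-turn (180°)) -> East
  L (left (90° counter-clockwise)) -> North
  L (left (90° counter-clockwise)) -> West
  R (right (90° clockwise)) -> North
Final: North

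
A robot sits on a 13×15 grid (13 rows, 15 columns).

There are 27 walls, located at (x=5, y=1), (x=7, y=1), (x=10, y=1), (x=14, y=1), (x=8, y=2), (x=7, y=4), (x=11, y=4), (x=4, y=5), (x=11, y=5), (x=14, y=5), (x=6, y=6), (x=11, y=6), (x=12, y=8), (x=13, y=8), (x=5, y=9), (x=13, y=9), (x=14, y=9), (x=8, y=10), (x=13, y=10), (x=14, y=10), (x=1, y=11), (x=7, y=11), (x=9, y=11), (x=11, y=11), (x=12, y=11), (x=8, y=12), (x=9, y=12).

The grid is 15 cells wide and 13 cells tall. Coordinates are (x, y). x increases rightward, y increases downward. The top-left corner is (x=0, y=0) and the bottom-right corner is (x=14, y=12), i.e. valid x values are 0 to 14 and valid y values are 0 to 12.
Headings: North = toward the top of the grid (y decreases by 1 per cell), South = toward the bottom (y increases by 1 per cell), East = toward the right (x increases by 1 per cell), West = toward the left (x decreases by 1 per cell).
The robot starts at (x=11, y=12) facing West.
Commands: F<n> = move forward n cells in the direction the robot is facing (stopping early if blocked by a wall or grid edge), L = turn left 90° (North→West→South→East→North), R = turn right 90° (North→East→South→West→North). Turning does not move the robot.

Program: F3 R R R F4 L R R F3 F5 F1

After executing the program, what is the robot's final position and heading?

Start: (x=11, y=12), facing West
  F3: move forward 1/3 (blocked), now at (x=10, y=12)
  R: turn right, now facing North
  R: turn right, now facing East
  R: turn right, now facing South
  F4: move forward 0/4 (blocked), now at (x=10, y=12)
  L: turn left, now facing East
  R: turn right, now facing South
  R: turn right, now facing West
  F3: move forward 0/3 (blocked), now at (x=10, y=12)
  F5: move forward 0/5 (blocked), now at (x=10, y=12)
  F1: move forward 0/1 (blocked), now at (x=10, y=12)
Final: (x=10, y=12), facing West

Answer: Final position: (x=10, y=12), facing West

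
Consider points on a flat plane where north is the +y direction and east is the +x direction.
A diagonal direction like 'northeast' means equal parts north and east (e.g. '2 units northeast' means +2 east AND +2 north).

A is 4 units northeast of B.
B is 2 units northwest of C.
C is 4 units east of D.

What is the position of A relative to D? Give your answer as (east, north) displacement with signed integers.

Answer: A is at (east=6, north=6) relative to D.

Derivation:
Place D at the origin (east=0, north=0).
  C is 4 units east of D: delta (east=+4, north=+0); C at (east=4, north=0).
  B is 2 units northwest of C: delta (east=-2, north=+2); B at (east=2, north=2).
  A is 4 units northeast of B: delta (east=+4, north=+4); A at (east=6, north=6).
Therefore A relative to D: (east=6, north=6).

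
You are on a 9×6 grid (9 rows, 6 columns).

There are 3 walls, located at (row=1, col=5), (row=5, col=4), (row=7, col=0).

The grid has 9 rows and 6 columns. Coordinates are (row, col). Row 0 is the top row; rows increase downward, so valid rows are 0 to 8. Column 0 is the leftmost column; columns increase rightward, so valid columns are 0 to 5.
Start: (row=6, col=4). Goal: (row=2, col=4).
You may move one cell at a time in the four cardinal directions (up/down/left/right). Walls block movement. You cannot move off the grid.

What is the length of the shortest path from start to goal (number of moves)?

Answer: Shortest path length: 6

Derivation:
BFS from (row=6, col=4) until reaching (row=2, col=4):
  Distance 0: (row=6, col=4)
  Distance 1: (row=6, col=3), (row=6, col=5), (row=7, col=4)
  Distance 2: (row=5, col=3), (row=5, col=5), (row=6, col=2), (row=7, col=3), (row=7, col=5), (row=8, col=4)
  Distance 3: (row=4, col=3), (row=4, col=5), (row=5, col=2), (row=6, col=1), (row=7, col=2), (row=8, col=3), (row=8, col=5)
  Distance 4: (row=3, col=3), (row=3, col=5), (row=4, col=2), (row=4, col=4), (row=5, col=1), (row=6, col=0), (row=7, col=1), (row=8, col=2)
  Distance 5: (row=2, col=3), (row=2, col=5), (row=3, col=2), (row=3, col=4), (row=4, col=1), (row=5, col=0), (row=8, col=1)
  Distance 6: (row=1, col=3), (row=2, col=2), (row=2, col=4), (row=3, col=1), (row=4, col=0), (row=8, col=0)  <- goal reached here
One shortest path (6 moves): (row=6, col=4) -> (row=6, col=5) -> (row=5, col=5) -> (row=4, col=5) -> (row=4, col=4) -> (row=3, col=4) -> (row=2, col=4)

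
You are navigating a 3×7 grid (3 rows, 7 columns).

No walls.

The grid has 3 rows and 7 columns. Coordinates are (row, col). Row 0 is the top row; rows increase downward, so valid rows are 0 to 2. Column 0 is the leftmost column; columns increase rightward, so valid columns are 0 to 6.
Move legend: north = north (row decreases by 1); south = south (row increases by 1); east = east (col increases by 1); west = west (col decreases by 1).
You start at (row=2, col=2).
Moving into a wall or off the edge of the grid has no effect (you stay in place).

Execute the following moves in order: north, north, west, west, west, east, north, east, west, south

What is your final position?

Start: (row=2, col=2)
  north (north): (row=2, col=2) -> (row=1, col=2)
  north (north): (row=1, col=2) -> (row=0, col=2)
  west (west): (row=0, col=2) -> (row=0, col=1)
  west (west): (row=0, col=1) -> (row=0, col=0)
  west (west): blocked, stay at (row=0, col=0)
  east (east): (row=0, col=0) -> (row=0, col=1)
  north (north): blocked, stay at (row=0, col=1)
  east (east): (row=0, col=1) -> (row=0, col=2)
  west (west): (row=0, col=2) -> (row=0, col=1)
  south (south): (row=0, col=1) -> (row=1, col=1)
Final: (row=1, col=1)

Answer: Final position: (row=1, col=1)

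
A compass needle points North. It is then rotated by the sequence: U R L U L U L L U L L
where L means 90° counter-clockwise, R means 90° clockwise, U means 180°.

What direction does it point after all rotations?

Start: North
  U (U-turn (180°)) -> South
  R (right (90° clockwise)) -> West
  L (left (90° counter-clockwise)) -> South
  U (U-turn (180°)) -> North
  L (left (90° counter-clockwise)) -> West
  U (U-turn (180°)) -> East
  L (left (90° counter-clockwise)) -> North
  L (left (90° counter-clockwise)) -> West
  U (U-turn (180°)) -> East
  L (left (90° counter-clockwise)) -> North
  L (left (90° counter-clockwise)) -> West
Final: West

Answer: Final heading: West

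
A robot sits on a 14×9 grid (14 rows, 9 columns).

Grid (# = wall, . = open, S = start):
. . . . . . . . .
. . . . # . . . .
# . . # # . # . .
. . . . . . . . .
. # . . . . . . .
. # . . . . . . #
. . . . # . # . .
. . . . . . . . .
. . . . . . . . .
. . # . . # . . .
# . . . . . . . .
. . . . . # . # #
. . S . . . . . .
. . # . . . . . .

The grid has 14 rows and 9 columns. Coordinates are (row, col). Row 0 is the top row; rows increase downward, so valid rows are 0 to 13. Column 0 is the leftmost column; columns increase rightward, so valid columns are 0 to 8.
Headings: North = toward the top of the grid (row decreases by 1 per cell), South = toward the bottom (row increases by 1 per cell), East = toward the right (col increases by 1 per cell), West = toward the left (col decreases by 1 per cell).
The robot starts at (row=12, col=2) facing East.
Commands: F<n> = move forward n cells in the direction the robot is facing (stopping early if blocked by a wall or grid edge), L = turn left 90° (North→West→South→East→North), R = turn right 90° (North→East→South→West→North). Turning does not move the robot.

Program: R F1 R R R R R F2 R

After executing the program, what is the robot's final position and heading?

Start: (row=12, col=2), facing East
  R: turn right, now facing South
  F1: move forward 0/1 (blocked), now at (row=12, col=2)
  R: turn right, now facing West
  R: turn right, now facing North
  R: turn right, now facing East
  R: turn right, now facing South
  R: turn right, now facing West
  F2: move forward 2, now at (row=12, col=0)
  R: turn right, now facing North
Final: (row=12, col=0), facing North

Answer: Final position: (row=12, col=0), facing North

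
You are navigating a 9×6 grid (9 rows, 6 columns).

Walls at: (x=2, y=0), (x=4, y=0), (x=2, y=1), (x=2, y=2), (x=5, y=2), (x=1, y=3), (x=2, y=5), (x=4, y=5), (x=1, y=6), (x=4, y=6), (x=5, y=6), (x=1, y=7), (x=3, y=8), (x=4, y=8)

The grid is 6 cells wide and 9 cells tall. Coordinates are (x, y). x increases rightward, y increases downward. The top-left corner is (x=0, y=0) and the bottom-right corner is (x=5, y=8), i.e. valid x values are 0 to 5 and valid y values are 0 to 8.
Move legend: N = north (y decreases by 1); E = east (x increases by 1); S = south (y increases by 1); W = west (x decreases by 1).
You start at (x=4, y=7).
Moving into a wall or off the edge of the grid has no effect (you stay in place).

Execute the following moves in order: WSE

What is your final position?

Start: (x=4, y=7)
  W (west): (x=4, y=7) -> (x=3, y=7)
  S (south): blocked, stay at (x=3, y=7)
  E (east): (x=3, y=7) -> (x=4, y=7)
Final: (x=4, y=7)

Answer: Final position: (x=4, y=7)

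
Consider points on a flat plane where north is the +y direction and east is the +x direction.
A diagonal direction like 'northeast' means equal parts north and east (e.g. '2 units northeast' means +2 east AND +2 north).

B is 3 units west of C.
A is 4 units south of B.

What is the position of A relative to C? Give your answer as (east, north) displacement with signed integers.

Answer: A is at (east=-3, north=-4) relative to C.

Derivation:
Place C at the origin (east=0, north=0).
  B is 3 units west of C: delta (east=-3, north=+0); B at (east=-3, north=0).
  A is 4 units south of B: delta (east=+0, north=-4); A at (east=-3, north=-4).
Therefore A relative to C: (east=-3, north=-4).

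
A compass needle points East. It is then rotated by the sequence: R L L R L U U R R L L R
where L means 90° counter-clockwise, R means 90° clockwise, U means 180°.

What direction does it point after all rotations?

Start: East
  R (right (90° clockwise)) -> South
  L (left (90° counter-clockwise)) -> East
  L (left (90° counter-clockwise)) -> North
  R (right (90° clockwise)) -> East
  L (left (90° counter-clockwise)) -> North
  U (U-turn (180°)) -> South
  U (U-turn (180°)) -> North
  R (right (90° clockwise)) -> East
  R (right (90° clockwise)) -> South
  L (left (90° counter-clockwise)) -> East
  L (left (90° counter-clockwise)) -> North
  R (right (90° clockwise)) -> East
Final: East

Answer: Final heading: East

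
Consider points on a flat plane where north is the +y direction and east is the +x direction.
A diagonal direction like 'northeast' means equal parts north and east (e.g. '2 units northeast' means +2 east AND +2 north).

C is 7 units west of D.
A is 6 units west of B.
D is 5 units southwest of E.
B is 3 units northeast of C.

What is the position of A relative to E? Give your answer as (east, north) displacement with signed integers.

Place E at the origin (east=0, north=0).
  D is 5 units southwest of E: delta (east=-5, north=-5); D at (east=-5, north=-5).
  C is 7 units west of D: delta (east=-7, north=+0); C at (east=-12, north=-5).
  B is 3 units northeast of C: delta (east=+3, north=+3); B at (east=-9, north=-2).
  A is 6 units west of B: delta (east=-6, north=+0); A at (east=-15, north=-2).
Therefore A relative to E: (east=-15, north=-2).

Answer: A is at (east=-15, north=-2) relative to E.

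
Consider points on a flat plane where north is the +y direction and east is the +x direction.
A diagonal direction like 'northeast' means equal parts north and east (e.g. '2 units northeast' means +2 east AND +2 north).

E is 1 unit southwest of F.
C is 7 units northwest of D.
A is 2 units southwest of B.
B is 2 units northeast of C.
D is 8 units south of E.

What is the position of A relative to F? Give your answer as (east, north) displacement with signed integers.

Place F at the origin (east=0, north=0).
  E is 1 unit southwest of F: delta (east=-1, north=-1); E at (east=-1, north=-1).
  D is 8 units south of E: delta (east=+0, north=-8); D at (east=-1, north=-9).
  C is 7 units northwest of D: delta (east=-7, north=+7); C at (east=-8, north=-2).
  B is 2 units northeast of C: delta (east=+2, north=+2); B at (east=-6, north=0).
  A is 2 units southwest of B: delta (east=-2, north=-2); A at (east=-8, north=-2).
Therefore A relative to F: (east=-8, north=-2).

Answer: A is at (east=-8, north=-2) relative to F.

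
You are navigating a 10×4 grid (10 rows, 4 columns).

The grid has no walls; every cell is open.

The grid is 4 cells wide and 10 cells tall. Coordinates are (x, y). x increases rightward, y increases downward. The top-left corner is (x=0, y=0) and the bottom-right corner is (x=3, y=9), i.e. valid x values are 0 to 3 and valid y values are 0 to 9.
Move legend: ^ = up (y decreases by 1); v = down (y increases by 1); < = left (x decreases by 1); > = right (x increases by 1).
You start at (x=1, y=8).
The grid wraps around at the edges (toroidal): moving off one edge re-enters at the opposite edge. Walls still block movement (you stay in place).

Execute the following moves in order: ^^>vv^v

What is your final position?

Start: (x=1, y=8)
  ^ (up): (x=1, y=8) -> (x=1, y=7)
  ^ (up): (x=1, y=7) -> (x=1, y=6)
  > (right): (x=1, y=6) -> (x=2, y=6)
  v (down): (x=2, y=6) -> (x=2, y=7)
  v (down): (x=2, y=7) -> (x=2, y=8)
  ^ (up): (x=2, y=8) -> (x=2, y=7)
  v (down): (x=2, y=7) -> (x=2, y=8)
Final: (x=2, y=8)

Answer: Final position: (x=2, y=8)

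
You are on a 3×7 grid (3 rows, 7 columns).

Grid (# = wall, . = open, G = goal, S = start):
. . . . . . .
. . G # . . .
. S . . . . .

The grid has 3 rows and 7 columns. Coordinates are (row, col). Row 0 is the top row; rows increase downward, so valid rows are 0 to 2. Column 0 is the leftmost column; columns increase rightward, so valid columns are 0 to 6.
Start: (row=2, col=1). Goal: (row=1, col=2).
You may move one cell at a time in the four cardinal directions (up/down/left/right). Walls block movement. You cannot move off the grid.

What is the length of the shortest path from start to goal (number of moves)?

BFS from (row=2, col=1) until reaching (row=1, col=2):
  Distance 0: (row=2, col=1)
  Distance 1: (row=1, col=1), (row=2, col=0), (row=2, col=2)
  Distance 2: (row=0, col=1), (row=1, col=0), (row=1, col=2), (row=2, col=3)  <- goal reached here
One shortest path (2 moves): (row=2, col=1) -> (row=2, col=2) -> (row=1, col=2)

Answer: Shortest path length: 2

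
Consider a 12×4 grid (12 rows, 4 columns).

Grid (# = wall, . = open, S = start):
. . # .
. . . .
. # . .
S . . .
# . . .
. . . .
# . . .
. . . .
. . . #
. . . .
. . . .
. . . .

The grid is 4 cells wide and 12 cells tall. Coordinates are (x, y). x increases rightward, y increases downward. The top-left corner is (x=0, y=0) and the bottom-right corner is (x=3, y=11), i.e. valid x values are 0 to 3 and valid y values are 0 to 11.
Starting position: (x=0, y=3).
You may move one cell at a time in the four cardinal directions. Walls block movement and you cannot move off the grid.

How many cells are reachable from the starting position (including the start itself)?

BFS flood-fill from (x=0, y=3):
  Distance 0: (x=0, y=3)
  Distance 1: (x=0, y=2), (x=1, y=3)
  Distance 2: (x=0, y=1), (x=2, y=3), (x=1, y=4)
  Distance 3: (x=0, y=0), (x=1, y=1), (x=2, y=2), (x=3, y=3), (x=2, y=4), (x=1, y=5)
  Distance 4: (x=1, y=0), (x=2, y=1), (x=3, y=2), (x=3, y=4), (x=0, y=5), (x=2, y=5), (x=1, y=6)
  Distance 5: (x=3, y=1), (x=3, y=5), (x=2, y=6), (x=1, y=7)
  Distance 6: (x=3, y=0), (x=3, y=6), (x=0, y=7), (x=2, y=7), (x=1, y=8)
  Distance 7: (x=3, y=7), (x=0, y=8), (x=2, y=8), (x=1, y=9)
  Distance 8: (x=0, y=9), (x=2, y=9), (x=1, y=10)
  Distance 9: (x=3, y=9), (x=0, y=10), (x=2, y=10), (x=1, y=11)
  Distance 10: (x=3, y=10), (x=0, y=11), (x=2, y=11)
  Distance 11: (x=3, y=11)
Total reachable: 43 (grid has 43 open cells total)

Answer: Reachable cells: 43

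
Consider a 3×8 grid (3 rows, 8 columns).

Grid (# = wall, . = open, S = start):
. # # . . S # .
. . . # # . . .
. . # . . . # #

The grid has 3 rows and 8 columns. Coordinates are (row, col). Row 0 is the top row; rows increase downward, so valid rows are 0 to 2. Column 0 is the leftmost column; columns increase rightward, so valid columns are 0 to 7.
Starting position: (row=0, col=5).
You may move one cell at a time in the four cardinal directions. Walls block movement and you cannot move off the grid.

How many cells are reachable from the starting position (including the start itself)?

BFS flood-fill from (row=0, col=5):
  Distance 0: (row=0, col=5)
  Distance 1: (row=0, col=4), (row=1, col=5)
  Distance 2: (row=0, col=3), (row=1, col=6), (row=2, col=5)
  Distance 3: (row=1, col=7), (row=2, col=4)
  Distance 4: (row=0, col=7), (row=2, col=3)
Total reachable: 10 (grid has 16 open cells total)

Answer: Reachable cells: 10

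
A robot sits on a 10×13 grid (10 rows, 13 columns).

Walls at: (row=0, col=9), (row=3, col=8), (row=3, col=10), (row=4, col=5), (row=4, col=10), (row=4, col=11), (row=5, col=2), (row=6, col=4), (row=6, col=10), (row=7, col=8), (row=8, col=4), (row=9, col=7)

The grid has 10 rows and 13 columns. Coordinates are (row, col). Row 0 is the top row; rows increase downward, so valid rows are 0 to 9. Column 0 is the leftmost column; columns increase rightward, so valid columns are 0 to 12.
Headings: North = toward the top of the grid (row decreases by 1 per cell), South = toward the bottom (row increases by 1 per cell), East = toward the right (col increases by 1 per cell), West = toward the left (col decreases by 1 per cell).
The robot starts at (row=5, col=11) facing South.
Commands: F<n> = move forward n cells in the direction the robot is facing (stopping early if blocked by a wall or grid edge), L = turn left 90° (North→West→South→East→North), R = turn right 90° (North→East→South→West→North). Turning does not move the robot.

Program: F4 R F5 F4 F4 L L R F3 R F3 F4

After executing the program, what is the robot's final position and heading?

Start: (row=5, col=11), facing South
  F4: move forward 4, now at (row=9, col=11)
  R: turn right, now facing West
  F5: move forward 3/5 (blocked), now at (row=9, col=8)
  F4: move forward 0/4 (blocked), now at (row=9, col=8)
  F4: move forward 0/4 (blocked), now at (row=9, col=8)
  L: turn left, now facing South
  L: turn left, now facing East
  R: turn right, now facing South
  F3: move forward 0/3 (blocked), now at (row=9, col=8)
  R: turn right, now facing West
  F3: move forward 0/3 (blocked), now at (row=9, col=8)
  F4: move forward 0/4 (blocked), now at (row=9, col=8)
Final: (row=9, col=8), facing West

Answer: Final position: (row=9, col=8), facing West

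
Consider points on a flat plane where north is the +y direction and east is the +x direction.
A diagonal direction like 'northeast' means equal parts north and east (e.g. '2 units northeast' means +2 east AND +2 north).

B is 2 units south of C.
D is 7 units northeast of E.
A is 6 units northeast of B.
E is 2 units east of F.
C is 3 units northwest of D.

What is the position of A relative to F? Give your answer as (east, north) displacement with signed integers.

Answer: A is at (east=12, north=14) relative to F.

Derivation:
Place F at the origin (east=0, north=0).
  E is 2 units east of F: delta (east=+2, north=+0); E at (east=2, north=0).
  D is 7 units northeast of E: delta (east=+7, north=+7); D at (east=9, north=7).
  C is 3 units northwest of D: delta (east=-3, north=+3); C at (east=6, north=10).
  B is 2 units south of C: delta (east=+0, north=-2); B at (east=6, north=8).
  A is 6 units northeast of B: delta (east=+6, north=+6); A at (east=12, north=14).
Therefore A relative to F: (east=12, north=14).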